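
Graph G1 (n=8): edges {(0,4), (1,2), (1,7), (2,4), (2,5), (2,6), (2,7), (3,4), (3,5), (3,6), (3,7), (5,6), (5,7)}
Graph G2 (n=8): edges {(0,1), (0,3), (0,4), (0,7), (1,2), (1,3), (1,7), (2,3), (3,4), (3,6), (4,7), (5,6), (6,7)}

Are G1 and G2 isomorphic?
Yes, isomorphic

The graphs are isomorphic.
One valid mapping φ: V(G1) → V(G2): 0→5, 1→2, 2→3, 3→7, 4→6, 5→0, 6→4, 7→1

Verify φ preserves adjacency — for each edge of G1, its image is an edge of G2:
  (0,4) → (φ(0),φ(4)) = (5,6) ∈ E(G2) ✓
  (1,2) → (φ(1),φ(2)) = (2,3) ∈ E(G2) ✓
  (1,7) → (φ(1),φ(7)) = (1,2) ∈ E(G2) ✓
  (2,4) → (φ(2),φ(4)) = (3,6) ∈ E(G2) ✓
  (2,5) → (φ(2),φ(5)) = (0,3) ∈ E(G2) ✓
  (2,6) → (φ(2),φ(6)) = (3,4) ∈ E(G2) ✓
  (2,7) → (φ(2),φ(7)) = (1,3) ∈ E(G2) ✓
  (3,4) → (φ(3),φ(4)) = (6,7) ∈ E(G2) ✓
  (3,5) → (φ(3),φ(5)) = (0,7) ∈ E(G2) ✓
  (3,6) → (φ(3),φ(6)) = (4,7) ∈ E(G2) ✓
  (3,7) → (φ(3),φ(7)) = (1,7) ∈ E(G2) ✓
  (5,6) → (φ(5),φ(6)) = (0,4) ∈ E(G2) ✓
  (5,7) → (φ(5),φ(7)) = (0,1) ∈ E(G2) ✓
All 13 edges of G1 map to edges of G2, and |E(G1)| = |E(G2)| = 13, so φ is a bijection on edges as well as vertices. Hence G1 ≅ G2.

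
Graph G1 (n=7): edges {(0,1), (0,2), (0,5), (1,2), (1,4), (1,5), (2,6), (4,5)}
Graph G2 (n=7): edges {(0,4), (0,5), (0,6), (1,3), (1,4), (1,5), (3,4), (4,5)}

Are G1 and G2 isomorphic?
Yes, isomorphic

The graphs are isomorphic.
One valid mapping φ: V(G1) → V(G2): 0→5, 1→4, 2→0, 3→2, 4→3, 5→1, 6→6

Verify φ preserves adjacency — for each edge of G1, its image is an edge of G2:
  (0,1) → (φ(0),φ(1)) = (4,5) ∈ E(G2) ✓
  (0,2) → (φ(0),φ(2)) = (0,5) ∈ E(G2) ✓
  (0,5) → (φ(0),φ(5)) = (1,5) ∈ E(G2) ✓
  (1,2) → (φ(1),φ(2)) = (0,4) ∈ E(G2) ✓
  (1,4) → (φ(1),φ(4)) = (3,4) ∈ E(G2) ✓
  (1,5) → (φ(1),φ(5)) = (1,4) ∈ E(G2) ✓
  (2,6) → (φ(2),φ(6)) = (0,6) ∈ E(G2) ✓
  (4,5) → (φ(4),φ(5)) = (1,3) ∈ E(G2) ✓
All 8 edges of G1 map to edges of G2, and |E(G1)| = |E(G2)| = 8, so φ is a bijection on edges as well as vertices. Hence G1 ≅ G2.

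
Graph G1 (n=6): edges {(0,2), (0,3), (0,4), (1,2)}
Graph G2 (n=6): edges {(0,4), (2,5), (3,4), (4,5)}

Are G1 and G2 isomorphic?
Yes, isomorphic

The graphs are isomorphic.
One valid mapping φ: V(G1) → V(G2): 0→4, 1→2, 2→5, 3→0, 4→3, 5→1

Verify φ preserves adjacency — for each edge of G1, its image is an edge of G2:
  (0,2) → (φ(0),φ(2)) = (4,5) ∈ E(G2) ✓
  (0,3) → (φ(0),φ(3)) = (0,4) ∈ E(G2) ✓
  (0,4) → (φ(0),φ(4)) = (3,4) ∈ E(G2) ✓
  (1,2) → (φ(1),φ(2)) = (2,5) ∈ E(G2) ✓
All 4 edges of G1 map to edges of G2, and |E(G1)| = |E(G2)| = 4, so φ is a bijection on edges as well as vertices. Hence G1 ≅ G2.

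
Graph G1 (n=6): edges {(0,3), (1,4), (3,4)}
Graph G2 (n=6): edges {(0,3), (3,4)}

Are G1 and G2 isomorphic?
No, not isomorphic

The graphs are NOT isomorphic.

Counting edges: G1 has 3 edge(s); G2 has 2 edge(s).
Edge count is an isomorphism invariant (a bijection on vertices induces a bijection on edges), so differing edge counts rule out isomorphism.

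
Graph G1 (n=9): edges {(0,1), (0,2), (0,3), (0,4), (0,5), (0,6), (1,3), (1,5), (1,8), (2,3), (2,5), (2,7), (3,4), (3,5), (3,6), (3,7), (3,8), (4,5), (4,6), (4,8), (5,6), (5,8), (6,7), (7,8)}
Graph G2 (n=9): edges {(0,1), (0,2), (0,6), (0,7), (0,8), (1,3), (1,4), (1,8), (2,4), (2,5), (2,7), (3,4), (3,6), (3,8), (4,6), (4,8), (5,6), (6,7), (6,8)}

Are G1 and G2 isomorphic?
No, not isomorphic

The graphs are NOT isomorphic.

Counting triangles (3-cliques): G1 has 24, G2 has 11.
Triangle count is an isomorphism invariant, so differing triangle counts rule out isomorphism.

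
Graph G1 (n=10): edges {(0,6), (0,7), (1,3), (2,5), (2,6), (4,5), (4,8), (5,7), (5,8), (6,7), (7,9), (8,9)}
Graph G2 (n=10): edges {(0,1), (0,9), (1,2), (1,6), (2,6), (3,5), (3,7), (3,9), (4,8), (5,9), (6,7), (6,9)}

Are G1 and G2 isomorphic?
Yes, isomorphic

The graphs are isomorphic.
One valid mapping φ: V(G1) → V(G2): 0→5, 1→4, 2→7, 3→8, 4→2, 5→6, 6→3, 7→9, 8→1, 9→0

Verify φ preserves adjacency — for each edge of G1, its image is an edge of G2:
  (0,6) → (φ(0),φ(6)) = (3,5) ∈ E(G2) ✓
  (0,7) → (φ(0),φ(7)) = (5,9) ∈ E(G2) ✓
  (1,3) → (φ(1),φ(3)) = (4,8) ∈ E(G2) ✓
  (2,5) → (φ(2),φ(5)) = (6,7) ∈ E(G2) ✓
  (2,6) → (φ(2),φ(6)) = (3,7) ∈ E(G2) ✓
  (4,5) → (φ(4),φ(5)) = (2,6) ∈ E(G2) ✓
  (4,8) → (φ(4),φ(8)) = (1,2) ∈ E(G2) ✓
  (5,7) → (φ(5),φ(7)) = (6,9) ∈ E(G2) ✓
  (5,8) → (φ(5),φ(8)) = (1,6) ∈ E(G2) ✓
  (6,7) → (φ(6),φ(7)) = (3,9) ∈ E(G2) ✓
  (7,9) → (φ(7),φ(9)) = (0,9) ∈ E(G2) ✓
  (8,9) → (φ(8),φ(9)) = (0,1) ∈ E(G2) ✓
All 12 edges of G1 map to edges of G2, and |E(G1)| = |E(G2)| = 12, so φ is a bijection on edges as well as vertices. Hence G1 ≅ G2.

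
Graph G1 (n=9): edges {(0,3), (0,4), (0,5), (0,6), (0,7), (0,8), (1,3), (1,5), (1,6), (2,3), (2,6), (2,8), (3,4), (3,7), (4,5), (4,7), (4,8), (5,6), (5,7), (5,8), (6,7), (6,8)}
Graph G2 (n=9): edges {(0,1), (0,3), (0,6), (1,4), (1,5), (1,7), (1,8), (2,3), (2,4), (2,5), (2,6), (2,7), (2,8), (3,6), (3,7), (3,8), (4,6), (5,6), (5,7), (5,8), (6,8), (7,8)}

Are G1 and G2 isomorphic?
Yes, isomorphic

The graphs are isomorphic.
One valid mapping φ: V(G1) → V(G2): 0→8, 1→4, 2→0, 3→1, 4→7, 5→2, 6→6, 7→5, 8→3

Verify φ preserves adjacency — for each edge of G1, its image is an edge of G2:
  (0,3) → (φ(0),φ(3)) = (1,8) ∈ E(G2) ✓
  (0,4) → (φ(0),φ(4)) = (7,8) ∈ E(G2) ✓
  (0,5) → (φ(0),φ(5)) = (2,8) ∈ E(G2) ✓
  (0,6) → (φ(0),φ(6)) = (6,8) ∈ E(G2) ✓
  (0,7) → (φ(0),φ(7)) = (5,8) ∈ E(G2) ✓
  (0,8) → (φ(0),φ(8)) = (3,8) ∈ E(G2) ✓
  (1,3) → (φ(1),φ(3)) = (1,4) ∈ E(G2) ✓
  (1,5) → (φ(1),φ(5)) = (2,4) ∈ E(G2) ✓
  (1,6) → (φ(1),φ(6)) = (4,6) ∈ E(G2) ✓
  (2,3) → (φ(2),φ(3)) = (0,1) ∈ E(G2) ✓
  (2,6) → (φ(2),φ(6)) = (0,6) ∈ E(G2) ✓
  (2,8) → (φ(2),φ(8)) = (0,3) ∈ E(G2) ✓
  (3,4) → (φ(3),φ(4)) = (1,7) ∈ E(G2) ✓
  (3,7) → (φ(3),φ(7)) = (1,5) ∈ E(G2) ✓
  (4,5) → (φ(4),φ(5)) = (2,7) ∈ E(G2) ✓
  (4,7) → (φ(4),φ(7)) = (5,7) ∈ E(G2) ✓
  (4,8) → (φ(4),φ(8)) = (3,7) ∈ E(G2) ✓
  (5,6) → (φ(5),φ(6)) = (2,6) ∈ E(G2) ✓
  (5,7) → (φ(5),φ(7)) = (2,5) ∈ E(G2) ✓
  (5,8) → (φ(5),φ(8)) = (2,3) ∈ E(G2) ✓
  (6,7) → (φ(6),φ(7)) = (5,6) ∈ E(G2) ✓
  (6,8) → (φ(6),φ(8)) = (3,6) ∈ E(G2) ✓
All 22 edges of G1 map to edges of G2, and |E(G1)| = |E(G2)| = 22, so φ is a bijection on edges as well as vertices. Hence G1 ≅ G2.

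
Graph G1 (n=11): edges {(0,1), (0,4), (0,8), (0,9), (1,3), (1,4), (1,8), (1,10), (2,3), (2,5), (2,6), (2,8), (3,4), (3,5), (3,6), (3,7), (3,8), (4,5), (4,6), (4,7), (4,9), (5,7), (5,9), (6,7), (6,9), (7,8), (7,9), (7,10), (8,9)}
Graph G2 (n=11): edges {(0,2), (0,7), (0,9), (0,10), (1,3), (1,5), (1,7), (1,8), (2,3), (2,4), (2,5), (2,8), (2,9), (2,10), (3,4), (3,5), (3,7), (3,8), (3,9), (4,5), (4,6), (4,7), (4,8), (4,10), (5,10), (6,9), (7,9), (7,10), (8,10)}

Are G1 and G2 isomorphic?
Yes, isomorphic

The graphs are isomorphic.
One valid mapping φ: V(G1) → V(G2): 0→0, 1→9, 2→1, 3→3, 4→2, 5→8, 6→5, 7→4, 8→7, 9→10, 10→6

Verify φ preserves adjacency — for each edge of G1, its image is an edge of G2:
  (0,1) → (φ(0),φ(1)) = (0,9) ∈ E(G2) ✓
  (0,4) → (φ(0),φ(4)) = (0,2) ∈ E(G2) ✓
  (0,8) → (φ(0),φ(8)) = (0,7) ∈ E(G2) ✓
  (0,9) → (φ(0),φ(9)) = (0,10) ∈ E(G2) ✓
  (1,3) → (φ(1),φ(3)) = (3,9) ∈ E(G2) ✓
  (1,4) → (φ(1),φ(4)) = (2,9) ∈ E(G2) ✓
  (1,8) → (φ(1),φ(8)) = (7,9) ∈ E(G2) ✓
  (1,10) → (φ(1),φ(10)) = (6,9) ∈ E(G2) ✓
  (2,3) → (φ(2),φ(3)) = (1,3) ∈ E(G2) ✓
  (2,5) → (φ(2),φ(5)) = (1,8) ∈ E(G2) ✓
  (2,6) → (φ(2),φ(6)) = (1,5) ∈ E(G2) ✓
  (2,8) → (φ(2),φ(8)) = (1,7) ∈ E(G2) ✓
  (3,4) → (φ(3),φ(4)) = (2,3) ∈ E(G2) ✓
  (3,5) → (φ(3),φ(5)) = (3,8) ∈ E(G2) ✓
  (3,6) → (φ(3),φ(6)) = (3,5) ∈ E(G2) ✓
  (3,7) → (φ(3),φ(7)) = (3,4) ∈ E(G2) ✓
  (3,8) → (φ(3),φ(8)) = (3,7) ∈ E(G2) ✓
  (4,5) → (φ(4),φ(5)) = (2,8) ∈ E(G2) ✓
  (4,6) → (φ(4),φ(6)) = (2,5) ∈ E(G2) ✓
  (4,7) → (φ(4),φ(7)) = (2,4) ∈ E(G2) ✓
  (4,9) → (φ(4),φ(9)) = (2,10) ∈ E(G2) ✓
  (5,7) → (φ(5),φ(7)) = (4,8) ∈ E(G2) ✓
  (5,9) → (φ(5),φ(9)) = (8,10) ∈ E(G2) ✓
  (6,7) → (φ(6),φ(7)) = (4,5) ∈ E(G2) ✓
  (6,9) → (φ(6),φ(9)) = (5,10) ∈ E(G2) ✓
  (7,8) → (φ(7),φ(8)) = (4,7) ∈ E(G2) ✓
  (7,9) → (φ(7),φ(9)) = (4,10) ∈ E(G2) ✓
  (7,10) → (φ(7),φ(10)) = (4,6) ∈ E(G2) ✓
  (8,9) → (φ(8),φ(9)) = (7,10) ∈ E(G2) ✓
All 29 edges of G1 map to edges of G2, and |E(G1)| = |E(G2)| = 29, so φ is a bijection on edges as well as vertices. Hence G1 ≅ G2.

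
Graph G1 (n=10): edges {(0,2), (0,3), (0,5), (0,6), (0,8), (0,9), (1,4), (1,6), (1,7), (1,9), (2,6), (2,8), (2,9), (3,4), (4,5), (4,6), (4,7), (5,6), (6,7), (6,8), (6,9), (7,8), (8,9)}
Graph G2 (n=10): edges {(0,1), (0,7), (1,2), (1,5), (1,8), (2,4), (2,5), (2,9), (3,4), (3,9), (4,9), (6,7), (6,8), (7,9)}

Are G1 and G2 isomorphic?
No, not isomorphic

The graphs are NOT isomorphic.

Degrees in G1: deg(0)=6, deg(1)=4, deg(2)=4, deg(3)=2, deg(4)=5, deg(5)=3, deg(6)=8, deg(7)=4, deg(8)=5, deg(9)=5.
Sorted degree sequence of G1: [8, 6, 5, 5, 5, 4, 4, 4, 3, 2].
Degrees in G2: deg(0)=2, deg(1)=4, deg(2)=4, deg(3)=2, deg(4)=3, deg(5)=2, deg(6)=2, deg(7)=3, deg(8)=2, deg(9)=4.
Sorted degree sequence of G2: [4, 4, 4, 3, 3, 2, 2, 2, 2, 2].
The (sorted) degree sequence is an isomorphism invariant, so since G1 and G2 have different degree sequences they cannot be isomorphic.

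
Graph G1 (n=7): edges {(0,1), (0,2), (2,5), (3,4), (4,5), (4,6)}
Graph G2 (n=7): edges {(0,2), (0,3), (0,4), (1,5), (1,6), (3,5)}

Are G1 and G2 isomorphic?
Yes, isomorphic

The graphs are isomorphic.
One valid mapping φ: V(G1) → V(G2): 0→1, 1→6, 2→5, 3→2, 4→0, 5→3, 6→4

Verify φ preserves adjacency — for each edge of G1, its image is an edge of G2:
  (0,1) → (φ(0),φ(1)) = (1,6) ∈ E(G2) ✓
  (0,2) → (φ(0),φ(2)) = (1,5) ∈ E(G2) ✓
  (2,5) → (φ(2),φ(5)) = (3,5) ∈ E(G2) ✓
  (3,4) → (φ(3),φ(4)) = (0,2) ∈ E(G2) ✓
  (4,5) → (φ(4),φ(5)) = (0,3) ∈ E(G2) ✓
  (4,6) → (φ(4),φ(6)) = (0,4) ∈ E(G2) ✓
All 6 edges of G1 map to edges of G2, and |E(G1)| = |E(G2)| = 6, so φ is a bijection on edges as well as vertices. Hence G1 ≅ G2.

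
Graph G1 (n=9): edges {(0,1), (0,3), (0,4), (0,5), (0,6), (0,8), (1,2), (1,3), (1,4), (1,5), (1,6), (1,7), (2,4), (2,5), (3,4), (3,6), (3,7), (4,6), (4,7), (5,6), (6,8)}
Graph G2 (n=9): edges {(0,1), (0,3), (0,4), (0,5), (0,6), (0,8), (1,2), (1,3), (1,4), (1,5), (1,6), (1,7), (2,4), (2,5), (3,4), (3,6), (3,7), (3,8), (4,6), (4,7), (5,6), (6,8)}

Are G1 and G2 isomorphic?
No, not isomorphic

The graphs are NOT isomorphic.

Counting edges: G1 has 21 edge(s); G2 has 22 edge(s).
Edge count is an isomorphism invariant (a bijection on vertices induces a bijection on edges), so differing edge counts rule out isomorphism.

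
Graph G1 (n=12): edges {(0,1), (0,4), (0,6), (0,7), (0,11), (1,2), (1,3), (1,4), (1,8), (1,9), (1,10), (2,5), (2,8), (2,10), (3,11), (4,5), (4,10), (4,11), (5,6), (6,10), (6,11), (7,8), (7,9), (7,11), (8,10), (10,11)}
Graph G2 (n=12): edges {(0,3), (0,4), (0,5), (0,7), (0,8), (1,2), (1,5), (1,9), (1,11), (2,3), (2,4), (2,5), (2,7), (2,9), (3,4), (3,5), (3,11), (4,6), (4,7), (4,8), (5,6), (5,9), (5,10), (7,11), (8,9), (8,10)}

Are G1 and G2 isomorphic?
Yes, isomorphic

The graphs are isomorphic.
One valid mapping φ: V(G1) → V(G2): 0→0, 1→5, 2→1, 3→6, 4→3, 5→11, 6→7, 7→8, 8→9, 9→10, 10→2, 11→4

Verify φ preserves adjacency — for each edge of G1, its image is an edge of G2:
  (0,1) → (φ(0),φ(1)) = (0,5) ∈ E(G2) ✓
  (0,4) → (φ(0),φ(4)) = (0,3) ∈ E(G2) ✓
  (0,6) → (φ(0),φ(6)) = (0,7) ∈ E(G2) ✓
  (0,7) → (φ(0),φ(7)) = (0,8) ∈ E(G2) ✓
  (0,11) → (φ(0),φ(11)) = (0,4) ∈ E(G2) ✓
  (1,2) → (φ(1),φ(2)) = (1,5) ∈ E(G2) ✓
  (1,3) → (φ(1),φ(3)) = (5,6) ∈ E(G2) ✓
  (1,4) → (φ(1),φ(4)) = (3,5) ∈ E(G2) ✓
  (1,8) → (φ(1),φ(8)) = (5,9) ∈ E(G2) ✓
  (1,9) → (φ(1),φ(9)) = (5,10) ∈ E(G2) ✓
  (1,10) → (φ(1),φ(10)) = (2,5) ∈ E(G2) ✓
  (2,5) → (φ(2),φ(5)) = (1,11) ∈ E(G2) ✓
  (2,8) → (φ(2),φ(8)) = (1,9) ∈ E(G2) ✓
  (2,10) → (φ(2),φ(10)) = (1,2) ∈ E(G2) ✓
  (3,11) → (φ(3),φ(11)) = (4,6) ∈ E(G2) ✓
  (4,5) → (φ(4),φ(5)) = (3,11) ∈ E(G2) ✓
  (4,10) → (φ(4),φ(10)) = (2,3) ∈ E(G2) ✓
  (4,11) → (φ(4),φ(11)) = (3,4) ∈ E(G2) ✓
  (5,6) → (φ(5),φ(6)) = (7,11) ∈ E(G2) ✓
  (6,10) → (φ(6),φ(10)) = (2,7) ∈ E(G2) ✓
  (6,11) → (φ(6),φ(11)) = (4,7) ∈ E(G2) ✓
  (7,8) → (φ(7),φ(8)) = (8,9) ∈ E(G2) ✓
  (7,9) → (φ(7),φ(9)) = (8,10) ∈ E(G2) ✓
  (7,11) → (φ(7),φ(11)) = (4,8) ∈ E(G2) ✓
  (8,10) → (φ(8),φ(10)) = (2,9) ∈ E(G2) ✓
  (10,11) → (φ(10),φ(11)) = (2,4) ∈ E(G2) ✓
All 26 edges of G1 map to edges of G2, and |E(G1)| = |E(G2)| = 26, so φ is a bijection on edges as well as vertices. Hence G1 ≅ G2.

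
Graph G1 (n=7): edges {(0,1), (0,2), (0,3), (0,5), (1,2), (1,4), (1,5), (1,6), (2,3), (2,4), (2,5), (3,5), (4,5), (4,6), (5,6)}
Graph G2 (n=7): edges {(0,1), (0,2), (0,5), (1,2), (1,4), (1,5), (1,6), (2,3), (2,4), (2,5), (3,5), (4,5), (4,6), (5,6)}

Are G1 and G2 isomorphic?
No, not isomorphic

The graphs are NOT isomorphic.

Counting edges: G1 has 15 edge(s); G2 has 14 edge(s).
Edge count is an isomorphism invariant (a bijection on vertices induces a bijection on edges), so differing edge counts rule out isomorphism.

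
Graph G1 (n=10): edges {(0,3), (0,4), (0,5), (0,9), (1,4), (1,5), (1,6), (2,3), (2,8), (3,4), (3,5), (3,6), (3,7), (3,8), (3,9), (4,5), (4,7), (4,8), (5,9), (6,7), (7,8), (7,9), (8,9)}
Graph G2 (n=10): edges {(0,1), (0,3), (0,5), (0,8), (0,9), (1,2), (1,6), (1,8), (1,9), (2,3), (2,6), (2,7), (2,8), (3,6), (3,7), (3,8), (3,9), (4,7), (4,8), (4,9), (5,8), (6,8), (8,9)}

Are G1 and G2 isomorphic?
Yes, isomorphic

The graphs are isomorphic.
One valid mapping φ: V(G1) → V(G2): 0→6, 1→7, 2→5, 3→8, 4→3, 5→2, 6→4, 7→9, 8→0, 9→1

Verify φ preserves adjacency — for each edge of G1, its image is an edge of G2:
  (0,3) → (φ(0),φ(3)) = (6,8) ∈ E(G2) ✓
  (0,4) → (φ(0),φ(4)) = (3,6) ∈ E(G2) ✓
  (0,5) → (φ(0),φ(5)) = (2,6) ∈ E(G2) ✓
  (0,9) → (φ(0),φ(9)) = (1,6) ∈ E(G2) ✓
  (1,4) → (φ(1),φ(4)) = (3,7) ∈ E(G2) ✓
  (1,5) → (φ(1),φ(5)) = (2,7) ∈ E(G2) ✓
  (1,6) → (φ(1),φ(6)) = (4,7) ∈ E(G2) ✓
  (2,3) → (φ(2),φ(3)) = (5,8) ∈ E(G2) ✓
  (2,8) → (φ(2),φ(8)) = (0,5) ∈ E(G2) ✓
  (3,4) → (φ(3),φ(4)) = (3,8) ∈ E(G2) ✓
  (3,5) → (φ(3),φ(5)) = (2,8) ∈ E(G2) ✓
  (3,6) → (φ(3),φ(6)) = (4,8) ∈ E(G2) ✓
  (3,7) → (φ(3),φ(7)) = (8,9) ∈ E(G2) ✓
  (3,8) → (φ(3),φ(8)) = (0,8) ∈ E(G2) ✓
  (3,9) → (φ(3),φ(9)) = (1,8) ∈ E(G2) ✓
  (4,5) → (φ(4),φ(5)) = (2,3) ∈ E(G2) ✓
  (4,7) → (φ(4),φ(7)) = (3,9) ∈ E(G2) ✓
  (4,8) → (φ(4),φ(8)) = (0,3) ∈ E(G2) ✓
  (5,9) → (φ(5),φ(9)) = (1,2) ∈ E(G2) ✓
  (6,7) → (φ(6),φ(7)) = (4,9) ∈ E(G2) ✓
  (7,8) → (φ(7),φ(8)) = (0,9) ∈ E(G2) ✓
  (7,9) → (φ(7),φ(9)) = (1,9) ∈ E(G2) ✓
  (8,9) → (φ(8),φ(9)) = (0,1) ∈ E(G2) ✓
All 23 edges of G1 map to edges of G2, and |E(G1)| = |E(G2)| = 23, so φ is a bijection on edges as well as vertices. Hence G1 ≅ G2.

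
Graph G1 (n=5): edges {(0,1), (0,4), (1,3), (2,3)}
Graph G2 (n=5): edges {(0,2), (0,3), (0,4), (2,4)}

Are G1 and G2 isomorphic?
No, not isomorphic

The graphs are NOT isomorphic.

Connected components of G1: 1 component(s) with vertex sets [[0, 1, 2, 3, 4]], sizes [5].
Connected components of G2: 2 component(s) with vertex sets [[1], [0, 2, 3, 4]], sizes [1, 4].
The number of connected components (and the multiset of component sizes) is an isomorphism invariant — an isomorphism maps each component of G1 bijectively onto a component of G2. Since G1 has 1 component(s) and G2 has 2, they cannot be isomorphic.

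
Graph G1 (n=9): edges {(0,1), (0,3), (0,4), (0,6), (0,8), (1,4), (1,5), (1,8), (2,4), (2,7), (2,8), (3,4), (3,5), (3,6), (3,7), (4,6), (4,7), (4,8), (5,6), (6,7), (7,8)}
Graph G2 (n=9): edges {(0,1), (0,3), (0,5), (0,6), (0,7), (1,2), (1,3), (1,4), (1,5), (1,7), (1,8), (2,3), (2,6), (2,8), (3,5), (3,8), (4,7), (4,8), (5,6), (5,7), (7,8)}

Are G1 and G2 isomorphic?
Yes, isomorphic

The graphs are isomorphic.
One valid mapping φ: V(G1) → V(G2): 0→3, 1→2, 2→4, 3→5, 4→1, 5→6, 6→0, 7→7, 8→8

Verify φ preserves adjacency — for each edge of G1, its image is an edge of G2:
  (0,1) → (φ(0),φ(1)) = (2,3) ∈ E(G2) ✓
  (0,3) → (φ(0),φ(3)) = (3,5) ∈ E(G2) ✓
  (0,4) → (φ(0),φ(4)) = (1,3) ∈ E(G2) ✓
  (0,6) → (φ(0),φ(6)) = (0,3) ∈ E(G2) ✓
  (0,8) → (φ(0),φ(8)) = (3,8) ∈ E(G2) ✓
  (1,4) → (φ(1),φ(4)) = (1,2) ∈ E(G2) ✓
  (1,5) → (φ(1),φ(5)) = (2,6) ∈ E(G2) ✓
  (1,8) → (φ(1),φ(8)) = (2,8) ∈ E(G2) ✓
  (2,4) → (φ(2),φ(4)) = (1,4) ∈ E(G2) ✓
  (2,7) → (φ(2),φ(7)) = (4,7) ∈ E(G2) ✓
  (2,8) → (φ(2),φ(8)) = (4,8) ∈ E(G2) ✓
  (3,4) → (φ(3),φ(4)) = (1,5) ∈ E(G2) ✓
  (3,5) → (φ(3),φ(5)) = (5,6) ∈ E(G2) ✓
  (3,6) → (φ(3),φ(6)) = (0,5) ∈ E(G2) ✓
  (3,7) → (φ(3),φ(7)) = (5,7) ∈ E(G2) ✓
  (4,6) → (φ(4),φ(6)) = (0,1) ∈ E(G2) ✓
  (4,7) → (φ(4),φ(7)) = (1,7) ∈ E(G2) ✓
  (4,8) → (φ(4),φ(8)) = (1,8) ∈ E(G2) ✓
  (5,6) → (φ(5),φ(6)) = (0,6) ∈ E(G2) ✓
  (6,7) → (φ(6),φ(7)) = (0,7) ∈ E(G2) ✓
  (7,8) → (φ(7),φ(8)) = (7,8) ∈ E(G2) ✓
All 21 edges of G1 map to edges of G2, and |E(G1)| = |E(G2)| = 21, so φ is a bijection on edges as well as vertices. Hence G1 ≅ G2.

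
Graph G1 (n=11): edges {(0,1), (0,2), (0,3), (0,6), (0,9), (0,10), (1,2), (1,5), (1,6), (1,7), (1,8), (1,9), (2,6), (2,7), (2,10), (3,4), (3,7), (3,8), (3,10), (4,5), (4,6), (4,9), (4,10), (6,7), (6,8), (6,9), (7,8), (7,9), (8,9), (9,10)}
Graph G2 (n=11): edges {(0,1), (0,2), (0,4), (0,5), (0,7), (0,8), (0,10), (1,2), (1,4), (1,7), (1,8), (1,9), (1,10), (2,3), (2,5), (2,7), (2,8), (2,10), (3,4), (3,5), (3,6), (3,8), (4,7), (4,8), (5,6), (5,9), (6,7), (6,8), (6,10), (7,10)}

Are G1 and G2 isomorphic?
Yes, isomorphic

The graphs are isomorphic.
One valid mapping φ: V(G1) → V(G2): 0→8, 1→1, 2→4, 3→6, 4→5, 5→9, 6→0, 7→7, 8→10, 9→2, 10→3

Verify φ preserves adjacency — for each edge of G1, its image is an edge of G2:
  (0,1) → (φ(0),φ(1)) = (1,8) ∈ E(G2) ✓
  (0,2) → (φ(0),φ(2)) = (4,8) ∈ E(G2) ✓
  (0,3) → (φ(0),φ(3)) = (6,8) ∈ E(G2) ✓
  (0,6) → (φ(0),φ(6)) = (0,8) ∈ E(G2) ✓
  (0,9) → (φ(0),φ(9)) = (2,8) ∈ E(G2) ✓
  (0,10) → (φ(0),φ(10)) = (3,8) ∈ E(G2) ✓
  (1,2) → (φ(1),φ(2)) = (1,4) ∈ E(G2) ✓
  (1,5) → (φ(1),φ(5)) = (1,9) ∈ E(G2) ✓
  (1,6) → (φ(1),φ(6)) = (0,1) ∈ E(G2) ✓
  (1,7) → (φ(1),φ(7)) = (1,7) ∈ E(G2) ✓
  (1,8) → (φ(1),φ(8)) = (1,10) ∈ E(G2) ✓
  (1,9) → (φ(1),φ(9)) = (1,2) ∈ E(G2) ✓
  (2,6) → (φ(2),φ(6)) = (0,4) ∈ E(G2) ✓
  (2,7) → (φ(2),φ(7)) = (4,7) ∈ E(G2) ✓
  (2,10) → (φ(2),φ(10)) = (3,4) ∈ E(G2) ✓
  (3,4) → (φ(3),φ(4)) = (5,6) ∈ E(G2) ✓
  (3,7) → (φ(3),φ(7)) = (6,7) ∈ E(G2) ✓
  (3,8) → (φ(3),φ(8)) = (6,10) ∈ E(G2) ✓
  (3,10) → (φ(3),φ(10)) = (3,6) ∈ E(G2) ✓
  (4,5) → (φ(4),φ(5)) = (5,9) ∈ E(G2) ✓
  (4,6) → (φ(4),φ(6)) = (0,5) ∈ E(G2) ✓
  (4,9) → (φ(4),φ(9)) = (2,5) ∈ E(G2) ✓
  (4,10) → (φ(4),φ(10)) = (3,5) ∈ E(G2) ✓
  (6,7) → (φ(6),φ(7)) = (0,7) ∈ E(G2) ✓
  (6,8) → (φ(6),φ(8)) = (0,10) ∈ E(G2) ✓
  (6,9) → (φ(6),φ(9)) = (0,2) ∈ E(G2) ✓
  (7,8) → (φ(7),φ(8)) = (7,10) ∈ E(G2) ✓
  (7,9) → (φ(7),φ(9)) = (2,7) ∈ E(G2) ✓
  (8,9) → (φ(8),φ(9)) = (2,10) ∈ E(G2) ✓
  (9,10) → (φ(9),φ(10)) = (2,3) ∈ E(G2) ✓
All 30 edges of G1 map to edges of G2, and |E(G1)| = |E(G2)| = 30, so φ is a bijection on edges as well as vertices. Hence G1 ≅ G2.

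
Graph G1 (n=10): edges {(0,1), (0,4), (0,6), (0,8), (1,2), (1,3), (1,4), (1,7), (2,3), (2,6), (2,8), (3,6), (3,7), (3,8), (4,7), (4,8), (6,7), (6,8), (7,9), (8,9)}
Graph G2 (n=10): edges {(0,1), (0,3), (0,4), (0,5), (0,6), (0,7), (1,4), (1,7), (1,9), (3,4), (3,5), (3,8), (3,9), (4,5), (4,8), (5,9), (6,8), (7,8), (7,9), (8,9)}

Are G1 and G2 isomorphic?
Yes, isomorphic

The graphs are isomorphic.
One valid mapping φ: V(G1) → V(G2): 0→1, 1→9, 2→5, 3→3, 4→7, 5→2, 6→4, 7→8, 8→0, 9→6

Verify φ preserves adjacency — for each edge of G1, its image is an edge of G2:
  (0,1) → (φ(0),φ(1)) = (1,9) ∈ E(G2) ✓
  (0,4) → (φ(0),φ(4)) = (1,7) ∈ E(G2) ✓
  (0,6) → (φ(0),φ(6)) = (1,4) ∈ E(G2) ✓
  (0,8) → (φ(0),φ(8)) = (0,1) ∈ E(G2) ✓
  (1,2) → (φ(1),φ(2)) = (5,9) ∈ E(G2) ✓
  (1,3) → (φ(1),φ(3)) = (3,9) ∈ E(G2) ✓
  (1,4) → (φ(1),φ(4)) = (7,9) ∈ E(G2) ✓
  (1,7) → (φ(1),φ(7)) = (8,9) ∈ E(G2) ✓
  (2,3) → (φ(2),φ(3)) = (3,5) ∈ E(G2) ✓
  (2,6) → (φ(2),φ(6)) = (4,5) ∈ E(G2) ✓
  (2,8) → (φ(2),φ(8)) = (0,5) ∈ E(G2) ✓
  (3,6) → (φ(3),φ(6)) = (3,4) ∈ E(G2) ✓
  (3,7) → (φ(3),φ(7)) = (3,8) ∈ E(G2) ✓
  (3,8) → (φ(3),φ(8)) = (0,3) ∈ E(G2) ✓
  (4,7) → (φ(4),φ(7)) = (7,8) ∈ E(G2) ✓
  (4,8) → (φ(4),φ(8)) = (0,7) ∈ E(G2) ✓
  (6,7) → (φ(6),φ(7)) = (4,8) ∈ E(G2) ✓
  (6,8) → (φ(6),φ(8)) = (0,4) ∈ E(G2) ✓
  (7,9) → (φ(7),φ(9)) = (6,8) ∈ E(G2) ✓
  (8,9) → (φ(8),φ(9)) = (0,6) ∈ E(G2) ✓
All 20 edges of G1 map to edges of G2, and |E(G1)| = |E(G2)| = 20, so φ is a bijection on edges as well as vertices. Hence G1 ≅ G2.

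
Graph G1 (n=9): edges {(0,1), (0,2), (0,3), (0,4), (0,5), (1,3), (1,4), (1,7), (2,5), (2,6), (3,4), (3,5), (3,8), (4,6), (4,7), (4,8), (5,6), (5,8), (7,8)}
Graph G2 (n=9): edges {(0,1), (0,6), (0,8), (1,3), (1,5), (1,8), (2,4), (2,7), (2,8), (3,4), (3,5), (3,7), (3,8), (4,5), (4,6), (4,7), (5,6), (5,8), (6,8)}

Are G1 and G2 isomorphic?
Yes, isomorphic

The graphs are isomorphic.
One valid mapping φ: V(G1) → V(G2): 0→3, 1→1, 2→7, 3→5, 4→8, 5→4, 6→2, 7→0, 8→6

Verify φ preserves adjacency — for each edge of G1, its image is an edge of G2:
  (0,1) → (φ(0),φ(1)) = (1,3) ∈ E(G2) ✓
  (0,2) → (φ(0),φ(2)) = (3,7) ∈ E(G2) ✓
  (0,3) → (φ(0),φ(3)) = (3,5) ∈ E(G2) ✓
  (0,4) → (φ(0),φ(4)) = (3,8) ∈ E(G2) ✓
  (0,5) → (φ(0),φ(5)) = (3,4) ∈ E(G2) ✓
  (1,3) → (φ(1),φ(3)) = (1,5) ∈ E(G2) ✓
  (1,4) → (φ(1),φ(4)) = (1,8) ∈ E(G2) ✓
  (1,7) → (φ(1),φ(7)) = (0,1) ∈ E(G2) ✓
  (2,5) → (φ(2),φ(5)) = (4,7) ∈ E(G2) ✓
  (2,6) → (φ(2),φ(6)) = (2,7) ∈ E(G2) ✓
  (3,4) → (φ(3),φ(4)) = (5,8) ∈ E(G2) ✓
  (3,5) → (φ(3),φ(5)) = (4,5) ∈ E(G2) ✓
  (3,8) → (φ(3),φ(8)) = (5,6) ∈ E(G2) ✓
  (4,6) → (φ(4),φ(6)) = (2,8) ∈ E(G2) ✓
  (4,7) → (φ(4),φ(7)) = (0,8) ∈ E(G2) ✓
  (4,8) → (φ(4),φ(8)) = (6,8) ∈ E(G2) ✓
  (5,6) → (φ(5),φ(6)) = (2,4) ∈ E(G2) ✓
  (5,8) → (φ(5),φ(8)) = (4,6) ∈ E(G2) ✓
  (7,8) → (φ(7),φ(8)) = (0,6) ∈ E(G2) ✓
All 19 edges of G1 map to edges of G2, and |E(G1)| = |E(G2)| = 19, so φ is a bijection on edges as well as vertices. Hence G1 ≅ G2.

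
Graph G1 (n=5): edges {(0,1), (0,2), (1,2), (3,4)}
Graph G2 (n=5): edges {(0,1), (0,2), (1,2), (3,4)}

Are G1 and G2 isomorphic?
Yes, isomorphic

The graphs are isomorphic.
One valid mapping φ: V(G1) → V(G2): 0→1, 1→0, 2→2, 3→4, 4→3

Verify φ preserves adjacency — for each edge of G1, its image is an edge of G2:
  (0,1) → (φ(0),φ(1)) = (0,1) ∈ E(G2) ✓
  (0,2) → (φ(0),φ(2)) = (1,2) ∈ E(G2) ✓
  (1,2) → (φ(1),φ(2)) = (0,2) ∈ E(G2) ✓
  (3,4) → (φ(3),φ(4)) = (3,4) ∈ E(G2) ✓
All 4 edges of G1 map to edges of G2, and |E(G1)| = |E(G2)| = 4, so φ is a bijection on edges as well as vertices. Hence G1 ≅ G2.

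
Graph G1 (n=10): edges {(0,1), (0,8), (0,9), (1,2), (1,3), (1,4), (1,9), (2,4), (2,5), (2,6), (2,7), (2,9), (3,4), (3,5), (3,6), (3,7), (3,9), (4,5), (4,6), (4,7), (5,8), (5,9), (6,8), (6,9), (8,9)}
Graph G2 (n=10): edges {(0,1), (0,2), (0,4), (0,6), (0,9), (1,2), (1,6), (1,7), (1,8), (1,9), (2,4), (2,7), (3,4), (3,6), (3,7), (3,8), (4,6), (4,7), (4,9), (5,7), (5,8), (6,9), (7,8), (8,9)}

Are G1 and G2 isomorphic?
No, not isomorphic

The graphs are NOT isomorphic.

Degrees in G1: deg(0)=3, deg(1)=5, deg(2)=6, deg(3)=6, deg(4)=6, deg(5)=5, deg(6)=5, deg(7)=3, deg(8)=4, deg(9)=7.
Sorted degree sequence of G1: [7, 6, 6, 6, 5, 5, 5, 4, 3, 3].
Degrees in G2: deg(0)=5, deg(1)=6, deg(2)=4, deg(3)=4, deg(4)=6, deg(5)=2, deg(6)=5, deg(7)=6, deg(8)=5, deg(9)=5.
Sorted degree sequence of G2: [6, 6, 6, 5, 5, 5, 5, 4, 4, 2].
The (sorted) degree sequence is an isomorphism invariant, so since G1 and G2 have different degree sequences they cannot be isomorphic.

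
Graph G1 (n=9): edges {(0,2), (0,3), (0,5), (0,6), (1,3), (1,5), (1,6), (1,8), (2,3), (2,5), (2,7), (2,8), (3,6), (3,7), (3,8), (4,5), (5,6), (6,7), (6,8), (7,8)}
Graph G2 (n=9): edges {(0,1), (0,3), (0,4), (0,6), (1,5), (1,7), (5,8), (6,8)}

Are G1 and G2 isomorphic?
No, not isomorphic

The graphs are NOT isomorphic.

Connected components of G1: 1 component(s) with vertex sets [[0, 1, 2, 3, 4, 5, 6, 7, 8]], sizes [9].
Connected components of G2: 2 component(s) with vertex sets [[2], [0, 1, 3, 4, 5, 6, 7, 8]], sizes [1, 8].
The number of connected components (and the multiset of component sizes) is an isomorphism invariant — an isomorphism maps each component of G1 bijectively onto a component of G2. Since G1 has 1 component(s) and G2 has 2, they cannot be isomorphic.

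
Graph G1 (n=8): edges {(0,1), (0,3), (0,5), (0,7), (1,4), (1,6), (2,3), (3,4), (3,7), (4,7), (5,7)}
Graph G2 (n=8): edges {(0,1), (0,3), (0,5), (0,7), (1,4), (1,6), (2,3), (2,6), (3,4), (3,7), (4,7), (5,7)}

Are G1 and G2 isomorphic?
No, not isomorphic

The graphs are NOT isomorphic.

Counting edges: G1 has 11 edge(s); G2 has 12 edge(s).
Edge count is an isomorphism invariant (a bijection on vertices induces a bijection on edges), so differing edge counts rule out isomorphism.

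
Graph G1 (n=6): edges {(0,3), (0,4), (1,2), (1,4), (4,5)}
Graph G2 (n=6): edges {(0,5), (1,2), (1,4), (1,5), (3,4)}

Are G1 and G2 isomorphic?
Yes, isomorphic

The graphs are isomorphic.
One valid mapping φ: V(G1) → V(G2): 0→4, 1→5, 2→0, 3→3, 4→1, 5→2

Verify φ preserves adjacency — for each edge of G1, its image is an edge of G2:
  (0,3) → (φ(0),φ(3)) = (3,4) ∈ E(G2) ✓
  (0,4) → (φ(0),φ(4)) = (1,4) ∈ E(G2) ✓
  (1,2) → (φ(1),φ(2)) = (0,5) ∈ E(G2) ✓
  (1,4) → (φ(1),φ(4)) = (1,5) ∈ E(G2) ✓
  (4,5) → (φ(4),φ(5)) = (1,2) ∈ E(G2) ✓
All 5 edges of G1 map to edges of G2, and |E(G1)| = |E(G2)| = 5, so φ is a bijection on edges as well as vertices. Hence G1 ≅ G2.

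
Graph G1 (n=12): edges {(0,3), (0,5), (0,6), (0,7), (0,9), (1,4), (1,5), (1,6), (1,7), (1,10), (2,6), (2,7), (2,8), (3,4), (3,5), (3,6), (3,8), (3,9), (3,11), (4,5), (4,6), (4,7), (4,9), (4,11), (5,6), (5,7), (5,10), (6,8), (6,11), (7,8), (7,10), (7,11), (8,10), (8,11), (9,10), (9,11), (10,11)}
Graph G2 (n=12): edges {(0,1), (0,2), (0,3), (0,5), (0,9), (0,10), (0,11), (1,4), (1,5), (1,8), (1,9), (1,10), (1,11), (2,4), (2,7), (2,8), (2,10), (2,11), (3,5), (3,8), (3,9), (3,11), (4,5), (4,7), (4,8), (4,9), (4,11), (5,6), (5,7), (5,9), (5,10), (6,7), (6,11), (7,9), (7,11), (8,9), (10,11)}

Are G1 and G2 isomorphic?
Yes, isomorphic

The graphs are isomorphic.
One valid mapping φ: V(G1) → V(G2): 0→3, 1→10, 2→6, 3→9, 4→1, 5→0, 6→5, 7→11, 8→7, 9→8, 10→2, 11→4

Verify φ preserves adjacency — for each edge of G1, its image is an edge of G2:
  (0,3) → (φ(0),φ(3)) = (3,9) ∈ E(G2) ✓
  (0,5) → (φ(0),φ(5)) = (0,3) ∈ E(G2) ✓
  (0,6) → (φ(0),φ(6)) = (3,5) ∈ E(G2) ✓
  (0,7) → (φ(0),φ(7)) = (3,11) ∈ E(G2) ✓
  (0,9) → (φ(0),φ(9)) = (3,8) ∈ E(G2) ✓
  (1,4) → (φ(1),φ(4)) = (1,10) ∈ E(G2) ✓
  (1,5) → (φ(1),φ(5)) = (0,10) ∈ E(G2) ✓
  (1,6) → (φ(1),φ(6)) = (5,10) ∈ E(G2) ✓
  (1,7) → (φ(1),φ(7)) = (10,11) ∈ E(G2) ✓
  (1,10) → (φ(1),φ(10)) = (2,10) ∈ E(G2) ✓
  (2,6) → (φ(2),φ(6)) = (5,6) ∈ E(G2) ✓
  (2,7) → (φ(2),φ(7)) = (6,11) ∈ E(G2) ✓
  (2,8) → (φ(2),φ(8)) = (6,7) ∈ E(G2) ✓
  (3,4) → (φ(3),φ(4)) = (1,9) ∈ E(G2) ✓
  (3,5) → (φ(3),φ(5)) = (0,9) ∈ E(G2) ✓
  (3,6) → (φ(3),φ(6)) = (5,9) ∈ E(G2) ✓
  (3,8) → (φ(3),φ(8)) = (7,9) ∈ E(G2) ✓
  (3,9) → (φ(3),φ(9)) = (8,9) ∈ E(G2) ✓
  (3,11) → (φ(3),φ(11)) = (4,9) ∈ E(G2) ✓
  (4,5) → (φ(4),φ(5)) = (0,1) ∈ E(G2) ✓
  (4,6) → (φ(4),φ(6)) = (1,5) ∈ E(G2) ✓
  (4,7) → (φ(4),φ(7)) = (1,11) ∈ E(G2) ✓
  (4,9) → (φ(4),φ(9)) = (1,8) ∈ E(G2) ✓
  (4,11) → (φ(4),φ(11)) = (1,4) ∈ E(G2) ✓
  (5,6) → (φ(5),φ(6)) = (0,5) ∈ E(G2) ✓
  (5,7) → (φ(5),φ(7)) = (0,11) ∈ E(G2) ✓
  (5,10) → (φ(5),φ(10)) = (0,2) ∈ E(G2) ✓
  (6,8) → (φ(6),φ(8)) = (5,7) ∈ E(G2) ✓
  (6,11) → (φ(6),φ(11)) = (4,5) ∈ E(G2) ✓
  (7,8) → (φ(7),φ(8)) = (7,11) ∈ E(G2) ✓
  (7,10) → (φ(7),φ(10)) = (2,11) ∈ E(G2) ✓
  (7,11) → (φ(7),φ(11)) = (4,11) ∈ E(G2) ✓
  (8,10) → (φ(8),φ(10)) = (2,7) ∈ E(G2) ✓
  (8,11) → (φ(8),φ(11)) = (4,7) ∈ E(G2) ✓
  (9,10) → (φ(9),φ(10)) = (2,8) ∈ E(G2) ✓
  (9,11) → (φ(9),φ(11)) = (4,8) ∈ E(G2) ✓
  (10,11) → (φ(10),φ(11)) = (2,4) ∈ E(G2) ✓
All 37 edges of G1 map to edges of G2, and |E(G1)| = |E(G2)| = 37, so φ is a bijection on edges as well as vertices. Hence G1 ≅ G2.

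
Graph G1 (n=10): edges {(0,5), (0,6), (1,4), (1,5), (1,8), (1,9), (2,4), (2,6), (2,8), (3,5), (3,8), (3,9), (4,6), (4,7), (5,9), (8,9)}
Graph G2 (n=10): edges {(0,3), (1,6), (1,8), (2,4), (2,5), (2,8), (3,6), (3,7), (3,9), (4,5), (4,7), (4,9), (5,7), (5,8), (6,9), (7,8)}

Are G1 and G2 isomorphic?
Yes, isomorphic

The graphs are isomorphic.
One valid mapping φ: V(G1) → V(G2): 0→1, 1→7, 2→9, 3→2, 4→3, 5→8, 6→6, 7→0, 8→4, 9→5

Verify φ preserves adjacency — for each edge of G1, its image is an edge of G2:
  (0,5) → (φ(0),φ(5)) = (1,8) ∈ E(G2) ✓
  (0,6) → (φ(0),φ(6)) = (1,6) ∈ E(G2) ✓
  (1,4) → (φ(1),φ(4)) = (3,7) ∈ E(G2) ✓
  (1,5) → (φ(1),φ(5)) = (7,8) ∈ E(G2) ✓
  (1,8) → (φ(1),φ(8)) = (4,7) ∈ E(G2) ✓
  (1,9) → (φ(1),φ(9)) = (5,7) ∈ E(G2) ✓
  (2,4) → (φ(2),φ(4)) = (3,9) ∈ E(G2) ✓
  (2,6) → (φ(2),φ(6)) = (6,9) ∈ E(G2) ✓
  (2,8) → (φ(2),φ(8)) = (4,9) ∈ E(G2) ✓
  (3,5) → (φ(3),φ(5)) = (2,8) ∈ E(G2) ✓
  (3,8) → (φ(3),φ(8)) = (2,4) ∈ E(G2) ✓
  (3,9) → (φ(3),φ(9)) = (2,5) ∈ E(G2) ✓
  (4,6) → (φ(4),φ(6)) = (3,6) ∈ E(G2) ✓
  (4,7) → (φ(4),φ(7)) = (0,3) ∈ E(G2) ✓
  (5,9) → (φ(5),φ(9)) = (5,8) ∈ E(G2) ✓
  (8,9) → (φ(8),φ(9)) = (4,5) ∈ E(G2) ✓
All 16 edges of G1 map to edges of G2, and |E(G1)| = |E(G2)| = 16, so φ is a bijection on edges as well as vertices. Hence G1 ≅ G2.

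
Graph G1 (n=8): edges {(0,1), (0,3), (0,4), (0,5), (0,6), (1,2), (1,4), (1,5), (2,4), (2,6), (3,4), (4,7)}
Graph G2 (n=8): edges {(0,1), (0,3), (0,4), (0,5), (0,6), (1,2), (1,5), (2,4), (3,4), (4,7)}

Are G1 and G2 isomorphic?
No, not isomorphic

The graphs are NOT isomorphic.

Counting edges: G1 has 12 edge(s); G2 has 10 edge(s).
Edge count is an isomorphism invariant (a bijection on vertices induces a bijection on edges), so differing edge counts rule out isomorphism.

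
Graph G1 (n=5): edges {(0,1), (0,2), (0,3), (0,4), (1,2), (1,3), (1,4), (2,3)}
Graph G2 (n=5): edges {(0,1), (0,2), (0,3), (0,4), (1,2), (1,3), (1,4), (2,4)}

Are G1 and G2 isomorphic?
Yes, isomorphic

The graphs are isomorphic.
One valid mapping φ: V(G1) → V(G2): 0→1, 1→0, 2→2, 3→4, 4→3

Verify φ preserves adjacency — for each edge of G1, its image is an edge of G2:
  (0,1) → (φ(0),φ(1)) = (0,1) ∈ E(G2) ✓
  (0,2) → (φ(0),φ(2)) = (1,2) ∈ E(G2) ✓
  (0,3) → (φ(0),φ(3)) = (1,4) ∈ E(G2) ✓
  (0,4) → (φ(0),φ(4)) = (1,3) ∈ E(G2) ✓
  (1,2) → (φ(1),φ(2)) = (0,2) ∈ E(G2) ✓
  (1,3) → (φ(1),φ(3)) = (0,4) ∈ E(G2) ✓
  (1,4) → (φ(1),φ(4)) = (0,3) ∈ E(G2) ✓
  (2,3) → (φ(2),φ(3)) = (2,4) ∈ E(G2) ✓
All 8 edges of G1 map to edges of G2, and |E(G1)| = |E(G2)| = 8, so φ is a bijection on edges as well as vertices. Hence G1 ≅ G2.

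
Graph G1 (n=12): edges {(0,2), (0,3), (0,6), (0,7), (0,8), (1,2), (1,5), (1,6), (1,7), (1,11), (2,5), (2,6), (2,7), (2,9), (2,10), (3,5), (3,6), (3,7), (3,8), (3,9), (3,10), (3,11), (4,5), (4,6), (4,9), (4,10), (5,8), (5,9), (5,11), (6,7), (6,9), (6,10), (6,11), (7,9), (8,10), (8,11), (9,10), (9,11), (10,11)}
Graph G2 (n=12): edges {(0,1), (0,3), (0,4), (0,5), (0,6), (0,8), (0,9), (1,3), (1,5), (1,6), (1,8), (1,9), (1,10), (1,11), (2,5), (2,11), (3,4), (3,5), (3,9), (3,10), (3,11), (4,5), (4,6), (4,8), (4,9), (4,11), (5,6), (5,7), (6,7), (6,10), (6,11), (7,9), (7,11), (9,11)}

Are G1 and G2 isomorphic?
No, not isomorphic

The graphs are NOT isomorphic.

Counting triangles (3-cliques): G1 has 43, G2 has 31.
Triangle count is an isomorphism invariant, so differing triangle counts rule out isomorphism.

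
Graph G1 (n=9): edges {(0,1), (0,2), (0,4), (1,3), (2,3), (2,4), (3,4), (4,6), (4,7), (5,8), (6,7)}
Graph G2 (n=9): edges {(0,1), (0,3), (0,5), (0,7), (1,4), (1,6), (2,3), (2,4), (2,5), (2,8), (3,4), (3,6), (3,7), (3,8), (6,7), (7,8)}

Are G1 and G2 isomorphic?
No, not isomorphic

The graphs are NOT isomorphic.

Counting triangles (3-cliques): G1 has 3, G2 has 5.
Triangle count is an isomorphism invariant, so differing triangle counts rule out isomorphism.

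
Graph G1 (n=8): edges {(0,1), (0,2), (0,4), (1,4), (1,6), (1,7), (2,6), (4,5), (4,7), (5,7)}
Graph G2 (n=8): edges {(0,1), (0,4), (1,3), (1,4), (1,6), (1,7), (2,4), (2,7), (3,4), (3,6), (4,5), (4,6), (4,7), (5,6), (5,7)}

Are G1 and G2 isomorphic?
No, not isomorphic

The graphs are NOT isomorphic.

Connected components of G1: 2 component(s) with vertex sets [[3], [0, 1, 2, 4, 5, 6, 7]], sizes [1, 7].
Connected components of G2: 1 component(s) with vertex sets [[0, 1, 2, 3, 4, 5, 6, 7]], sizes [8].
The number of connected components (and the multiset of component sizes) is an isomorphism invariant — an isomorphism maps each component of G1 bijectively onto a component of G2. Since G1 has 2 component(s) and G2 has 1, they cannot be isomorphic.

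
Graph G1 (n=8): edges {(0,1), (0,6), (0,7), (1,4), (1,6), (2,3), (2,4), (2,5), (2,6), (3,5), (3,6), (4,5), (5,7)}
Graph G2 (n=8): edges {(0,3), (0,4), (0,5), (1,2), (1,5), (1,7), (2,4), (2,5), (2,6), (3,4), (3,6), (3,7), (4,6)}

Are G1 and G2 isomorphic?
Yes, isomorphic

The graphs are isomorphic.
One valid mapping φ: V(G1) → V(G2): 0→1, 1→5, 2→4, 3→6, 4→0, 5→3, 6→2, 7→7

Verify φ preserves adjacency — for each edge of G1, its image is an edge of G2:
  (0,1) → (φ(0),φ(1)) = (1,5) ∈ E(G2) ✓
  (0,6) → (φ(0),φ(6)) = (1,2) ∈ E(G2) ✓
  (0,7) → (φ(0),φ(7)) = (1,7) ∈ E(G2) ✓
  (1,4) → (φ(1),φ(4)) = (0,5) ∈ E(G2) ✓
  (1,6) → (φ(1),φ(6)) = (2,5) ∈ E(G2) ✓
  (2,3) → (φ(2),φ(3)) = (4,6) ∈ E(G2) ✓
  (2,4) → (φ(2),φ(4)) = (0,4) ∈ E(G2) ✓
  (2,5) → (φ(2),φ(5)) = (3,4) ∈ E(G2) ✓
  (2,6) → (φ(2),φ(6)) = (2,4) ∈ E(G2) ✓
  (3,5) → (φ(3),φ(5)) = (3,6) ∈ E(G2) ✓
  (3,6) → (φ(3),φ(6)) = (2,6) ∈ E(G2) ✓
  (4,5) → (φ(4),φ(5)) = (0,3) ∈ E(G2) ✓
  (5,7) → (φ(5),φ(7)) = (3,7) ∈ E(G2) ✓
All 13 edges of G1 map to edges of G2, and |E(G1)| = |E(G2)| = 13, so φ is a bijection on edges as well as vertices. Hence G1 ≅ G2.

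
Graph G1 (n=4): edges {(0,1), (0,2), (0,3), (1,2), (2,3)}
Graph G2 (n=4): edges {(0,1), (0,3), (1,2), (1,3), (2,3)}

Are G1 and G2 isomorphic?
Yes, isomorphic

The graphs are isomorphic.
One valid mapping φ: V(G1) → V(G2): 0→1, 1→2, 2→3, 3→0

Verify φ preserves adjacency — for each edge of G1, its image is an edge of G2:
  (0,1) → (φ(0),φ(1)) = (1,2) ∈ E(G2) ✓
  (0,2) → (φ(0),φ(2)) = (1,3) ∈ E(G2) ✓
  (0,3) → (φ(0),φ(3)) = (0,1) ∈ E(G2) ✓
  (1,2) → (φ(1),φ(2)) = (2,3) ∈ E(G2) ✓
  (2,3) → (φ(2),φ(3)) = (0,3) ∈ E(G2) ✓
All 5 edges of G1 map to edges of G2, and |E(G1)| = |E(G2)| = 5, so φ is a bijection on edges as well as vertices. Hence G1 ≅ G2.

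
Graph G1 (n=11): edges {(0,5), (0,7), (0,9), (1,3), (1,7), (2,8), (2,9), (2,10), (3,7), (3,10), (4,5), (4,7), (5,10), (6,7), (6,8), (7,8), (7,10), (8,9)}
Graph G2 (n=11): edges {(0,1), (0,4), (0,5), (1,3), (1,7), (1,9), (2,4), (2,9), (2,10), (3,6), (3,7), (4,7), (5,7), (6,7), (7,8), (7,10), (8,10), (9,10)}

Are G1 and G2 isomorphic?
Yes, isomorphic

The graphs are isomorphic.
One valid mapping φ: V(G1) → V(G2): 0→4, 1→6, 2→9, 3→3, 4→5, 5→0, 6→8, 7→7, 8→10, 9→2, 10→1

Verify φ preserves adjacency — for each edge of G1, its image is an edge of G2:
  (0,5) → (φ(0),φ(5)) = (0,4) ∈ E(G2) ✓
  (0,7) → (φ(0),φ(7)) = (4,7) ∈ E(G2) ✓
  (0,9) → (φ(0),φ(9)) = (2,4) ∈ E(G2) ✓
  (1,3) → (φ(1),φ(3)) = (3,6) ∈ E(G2) ✓
  (1,7) → (φ(1),φ(7)) = (6,7) ∈ E(G2) ✓
  (2,8) → (φ(2),φ(8)) = (9,10) ∈ E(G2) ✓
  (2,9) → (φ(2),φ(9)) = (2,9) ∈ E(G2) ✓
  (2,10) → (φ(2),φ(10)) = (1,9) ∈ E(G2) ✓
  (3,7) → (φ(3),φ(7)) = (3,7) ∈ E(G2) ✓
  (3,10) → (φ(3),φ(10)) = (1,3) ∈ E(G2) ✓
  (4,5) → (φ(4),φ(5)) = (0,5) ∈ E(G2) ✓
  (4,7) → (φ(4),φ(7)) = (5,7) ∈ E(G2) ✓
  (5,10) → (φ(5),φ(10)) = (0,1) ∈ E(G2) ✓
  (6,7) → (φ(6),φ(7)) = (7,8) ∈ E(G2) ✓
  (6,8) → (φ(6),φ(8)) = (8,10) ∈ E(G2) ✓
  (7,8) → (φ(7),φ(8)) = (7,10) ∈ E(G2) ✓
  (7,10) → (φ(7),φ(10)) = (1,7) ∈ E(G2) ✓
  (8,9) → (φ(8),φ(9)) = (2,10) ∈ E(G2) ✓
All 18 edges of G1 map to edges of G2, and |E(G1)| = |E(G2)| = 18, so φ is a bijection on edges as well as vertices. Hence G1 ≅ G2.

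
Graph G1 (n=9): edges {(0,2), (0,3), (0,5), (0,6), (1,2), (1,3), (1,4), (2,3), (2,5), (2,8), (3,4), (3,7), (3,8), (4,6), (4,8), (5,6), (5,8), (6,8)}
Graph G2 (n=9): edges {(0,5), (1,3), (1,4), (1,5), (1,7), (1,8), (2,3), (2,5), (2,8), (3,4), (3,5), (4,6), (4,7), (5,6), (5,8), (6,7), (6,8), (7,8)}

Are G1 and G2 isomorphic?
Yes, isomorphic

The graphs are isomorphic.
One valid mapping φ: V(G1) → V(G2): 0→6, 1→2, 2→8, 3→5, 4→3, 5→7, 6→4, 7→0, 8→1

Verify φ preserves adjacency — for each edge of G1, its image is an edge of G2:
  (0,2) → (φ(0),φ(2)) = (6,8) ∈ E(G2) ✓
  (0,3) → (φ(0),φ(3)) = (5,6) ∈ E(G2) ✓
  (0,5) → (φ(0),φ(5)) = (6,7) ∈ E(G2) ✓
  (0,6) → (φ(0),φ(6)) = (4,6) ∈ E(G2) ✓
  (1,2) → (φ(1),φ(2)) = (2,8) ∈ E(G2) ✓
  (1,3) → (φ(1),φ(3)) = (2,5) ∈ E(G2) ✓
  (1,4) → (φ(1),φ(4)) = (2,3) ∈ E(G2) ✓
  (2,3) → (φ(2),φ(3)) = (5,8) ∈ E(G2) ✓
  (2,5) → (φ(2),φ(5)) = (7,8) ∈ E(G2) ✓
  (2,8) → (φ(2),φ(8)) = (1,8) ∈ E(G2) ✓
  (3,4) → (φ(3),φ(4)) = (3,5) ∈ E(G2) ✓
  (3,7) → (φ(3),φ(7)) = (0,5) ∈ E(G2) ✓
  (3,8) → (φ(3),φ(8)) = (1,5) ∈ E(G2) ✓
  (4,6) → (φ(4),φ(6)) = (3,4) ∈ E(G2) ✓
  (4,8) → (φ(4),φ(8)) = (1,3) ∈ E(G2) ✓
  (5,6) → (φ(5),φ(6)) = (4,7) ∈ E(G2) ✓
  (5,8) → (φ(5),φ(8)) = (1,7) ∈ E(G2) ✓
  (6,8) → (φ(6),φ(8)) = (1,4) ∈ E(G2) ✓
All 18 edges of G1 map to edges of G2, and |E(G1)| = |E(G2)| = 18, so φ is a bijection on edges as well as vertices. Hence G1 ≅ G2.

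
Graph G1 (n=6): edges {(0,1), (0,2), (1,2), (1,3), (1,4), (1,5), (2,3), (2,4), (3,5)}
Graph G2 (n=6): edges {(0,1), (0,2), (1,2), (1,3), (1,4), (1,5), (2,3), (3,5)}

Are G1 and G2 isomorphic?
No, not isomorphic

The graphs are NOT isomorphic.

Counting edges: G1 has 9 edge(s); G2 has 8 edge(s).
Edge count is an isomorphism invariant (a bijection on vertices induces a bijection on edges), so differing edge counts rule out isomorphism.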